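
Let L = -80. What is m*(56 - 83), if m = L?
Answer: 2160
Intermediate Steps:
m = -80
m*(56 - 83) = -80*(56 - 83) = -80*(-27) = 2160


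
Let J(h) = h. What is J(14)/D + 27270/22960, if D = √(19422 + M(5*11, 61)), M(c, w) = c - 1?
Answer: 2727/2296 + 7*√541/1623 ≈ 1.2880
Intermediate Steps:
M(c, w) = -1 + c
D = 6*√541 (D = √(19422 + (-1 + 5*11)) = √(19422 + (-1 + 55)) = √(19422 + 54) = √19476 = 6*√541 ≈ 139.56)
J(14)/D + 27270/22960 = 14/((6*√541)) + 27270/22960 = 14*(√541/3246) + 27270*(1/22960) = 7*√541/1623 + 2727/2296 = 2727/2296 + 7*√541/1623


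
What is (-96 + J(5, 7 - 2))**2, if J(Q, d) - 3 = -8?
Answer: 10201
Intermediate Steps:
J(Q, d) = -5 (J(Q, d) = 3 - 8 = -5)
(-96 + J(5, 7 - 2))**2 = (-96 - 5)**2 = (-101)**2 = 10201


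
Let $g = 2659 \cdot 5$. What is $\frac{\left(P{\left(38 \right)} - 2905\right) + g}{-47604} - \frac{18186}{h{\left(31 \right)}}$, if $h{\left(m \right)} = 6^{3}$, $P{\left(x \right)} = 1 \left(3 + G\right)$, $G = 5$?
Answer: $- \frac{12055171}{142812} \approx -84.413$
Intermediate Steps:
$g = 13295$
$P{\left(x \right)} = 8$ ($P{\left(x \right)} = 1 \left(3 + 5\right) = 1 \cdot 8 = 8$)
$h{\left(m \right)} = 216$
$\frac{\left(P{\left(38 \right)} - 2905\right) + g}{-47604} - \frac{18186}{h{\left(31 \right)}} = \frac{\left(8 - 2905\right) + 13295}{-47604} - \frac{18186}{216} = \left(-2897 + 13295\right) \left(- \frac{1}{47604}\right) - \frac{3031}{36} = 10398 \left(- \frac{1}{47604}\right) - \frac{3031}{36} = - \frac{1733}{7934} - \frac{3031}{36} = - \frac{12055171}{142812}$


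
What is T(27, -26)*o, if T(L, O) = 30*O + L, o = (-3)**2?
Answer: -6777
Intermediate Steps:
o = 9
T(L, O) = L + 30*O
T(27, -26)*o = (27 + 30*(-26))*9 = (27 - 780)*9 = -753*9 = -6777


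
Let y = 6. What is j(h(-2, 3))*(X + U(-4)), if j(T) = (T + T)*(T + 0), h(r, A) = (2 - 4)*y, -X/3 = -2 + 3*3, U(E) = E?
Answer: -7200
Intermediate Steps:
X = -21 (X = -3*(-2 + 3*3) = -3*(-2 + 9) = -3*7 = -21)
h(r, A) = -12 (h(r, A) = (2 - 4)*6 = -2*6 = -12)
j(T) = 2*T² (j(T) = (2*T)*T = 2*T²)
j(h(-2, 3))*(X + U(-4)) = (2*(-12)²)*(-21 - 4) = (2*144)*(-25) = 288*(-25) = -7200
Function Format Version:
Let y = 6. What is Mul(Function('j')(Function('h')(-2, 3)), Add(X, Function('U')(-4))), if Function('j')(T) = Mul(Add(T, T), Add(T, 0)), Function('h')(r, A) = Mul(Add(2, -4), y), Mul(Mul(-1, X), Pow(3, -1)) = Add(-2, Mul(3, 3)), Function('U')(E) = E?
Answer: -7200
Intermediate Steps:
X = -21 (X = Mul(-3, Add(-2, Mul(3, 3))) = Mul(-3, Add(-2, 9)) = Mul(-3, 7) = -21)
Function('h')(r, A) = -12 (Function('h')(r, A) = Mul(Add(2, -4), 6) = Mul(-2, 6) = -12)
Function('j')(T) = Mul(2, Pow(T, 2)) (Function('j')(T) = Mul(Mul(2, T), T) = Mul(2, Pow(T, 2)))
Mul(Function('j')(Function('h')(-2, 3)), Add(X, Function('U')(-4))) = Mul(Mul(2, Pow(-12, 2)), Add(-21, -4)) = Mul(Mul(2, 144), -25) = Mul(288, -25) = -7200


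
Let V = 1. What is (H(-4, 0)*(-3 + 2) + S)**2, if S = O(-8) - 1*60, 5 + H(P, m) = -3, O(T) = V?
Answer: 2601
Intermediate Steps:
O(T) = 1
H(P, m) = -8 (H(P, m) = -5 - 3 = -8)
S = -59 (S = 1 - 1*60 = 1 - 60 = -59)
(H(-4, 0)*(-3 + 2) + S)**2 = (-8*(-3 + 2) - 59)**2 = (-8*(-1) - 59)**2 = (8 - 59)**2 = (-51)**2 = 2601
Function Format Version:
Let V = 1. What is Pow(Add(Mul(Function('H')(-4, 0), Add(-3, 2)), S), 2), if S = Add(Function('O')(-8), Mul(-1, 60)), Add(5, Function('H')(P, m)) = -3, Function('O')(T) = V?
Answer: 2601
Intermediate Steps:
Function('O')(T) = 1
Function('H')(P, m) = -8 (Function('H')(P, m) = Add(-5, -3) = -8)
S = -59 (S = Add(1, Mul(-1, 60)) = Add(1, -60) = -59)
Pow(Add(Mul(Function('H')(-4, 0), Add(-3, 2)), S), 2) = Pow(Add(Mul(-8, Add(-3, 2)), -59), 2) = Pow(Add(Mul(-8, -1), -59), 2) = Pow(Add(8, -59), 2) = Pow(-51, 2) = 2601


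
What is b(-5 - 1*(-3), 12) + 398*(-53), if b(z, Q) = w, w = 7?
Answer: -21087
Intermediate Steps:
b(z, Q) = 7
b(-5 - 1*(-3), 12) + 398*(-53) = 7 + 398*(-53) = 7 - 21094 = -21087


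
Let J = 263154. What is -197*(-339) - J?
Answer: -196371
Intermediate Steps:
-197*(-339) - J = -197*(-339) - 1*263154 = 66783 - 263154 = -196371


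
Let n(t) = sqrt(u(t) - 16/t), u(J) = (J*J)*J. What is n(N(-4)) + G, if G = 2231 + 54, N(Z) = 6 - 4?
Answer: 2285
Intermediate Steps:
u(J) = J**3 (u(J) = J**2*J = J**3)
N(Z) = 2
n(t) = sqrt(t**3 - 16/t)
G = 2285
n(N(-4)) + G = sqrt((-16 + 2**4)/2) + 2285 = sqrt((-16 + 16)/2) + 2285 = sqrt((1/2)*0) + 2285 = sqrt(0) + 2285 = 0 + 2285 = 2285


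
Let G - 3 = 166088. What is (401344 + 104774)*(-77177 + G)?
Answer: 45000975852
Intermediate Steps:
G = 166091 (G = 3 + 166088 = 166091)
(401344 + 104774)*(-77177 + G) = (401344 + 104774)*(-77177 + 166091) = 506118*88914 = 45000975852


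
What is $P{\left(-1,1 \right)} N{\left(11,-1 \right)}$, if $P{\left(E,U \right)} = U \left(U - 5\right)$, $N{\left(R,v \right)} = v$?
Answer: $4$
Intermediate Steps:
$P{\left(E,U \right)} = U \left(-5 + U\right)$
$P{\left(-1,1 \right)} N{\left(11,-1 \right)} = 1 \left(-5 + 1\right) \left(-1\right) = 1 \left(-4\right) \left(-1\right) = \left(-4\right) \left(-1\right) = 4$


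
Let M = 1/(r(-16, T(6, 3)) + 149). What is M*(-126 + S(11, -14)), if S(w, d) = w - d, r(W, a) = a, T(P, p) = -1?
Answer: -101/148 ≈ -0.68243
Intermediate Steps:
M = 1/148 (M = 1/(-1 + 149) = 1/148 ≈ 0.0067568)
M*(-126 + S(11, -14)) = (-126 + (11 - 1*(-14)))/148 = (-126 + (11 + 14))/148 = (-126 + 25)/148 = (1/148)*(-101) = -101/148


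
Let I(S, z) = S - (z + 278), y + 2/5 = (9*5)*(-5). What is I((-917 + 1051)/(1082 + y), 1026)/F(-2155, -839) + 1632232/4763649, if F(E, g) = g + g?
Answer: 19166293089853/17117872571613 ≈ 1.1197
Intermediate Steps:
F(E, g) = 2*g
y = -1127/5 (y = -⅖ + (9*5)*(-5) = -⅖ + 45*(-5) = -⅖ - 225 = -1127/5 ≈ -225.40)
I(S, z) = -278 + S - z (I(S, z) = S - (278 + z) = S + (-278 - z) = -278 + S - z)
I((-917 + 1051)/(1082 + y), 1026)/F(-2155, -839) + 1632232/4763649 = (-278 + (-917 + 1051)/(1082 - 1127/5) - 1*1026)/((2*(-839))) + 1632232/4763649 = (-278 + 134/(4283/5) - 1026)/(-1678) + 1632232*(1/4763649) = (-278 + 134*(5/4283) - 1026)*(-1/1678) + 1632232/4763649 = (-278 + 670/4283 - 1026)*(-1/1678) + 1632232/4763649 = -5584362/4283*(-1/1678) + 1632232/4763649 = 2792181/3593437 + 1632232/4763649 = 19166293089853/17117872571613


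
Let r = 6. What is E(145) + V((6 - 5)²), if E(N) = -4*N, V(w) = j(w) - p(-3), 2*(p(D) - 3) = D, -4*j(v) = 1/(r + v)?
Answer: -16283/28 ≈ -581.54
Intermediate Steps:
j(v) = -1/(4*(6 + v))
p(D) = 3 + D/2
V(w) = -3/2 - 1/(24 + 4*w) (V(w) = -1/(24 + 4*w) - (3 + (½)*(-3)) = -1/(24 + 4*w) - (3 - 3/2) = -1/(24 + 4*w) - 1*3/2 = -1/(24 + 4*w) - 3/2 = -3/2 - 1/(24 + 4*w))
E(145) + V((6 - 5)²) = -4*145 + (-37 - 6*(6 - 5)²)/(4*(6 + (6 - 5)²)) = -580 + (-37 - 6*1²)/(4*(6 + 1²)) = -580 + (-37 - 6*1)/(4*(6 + 1)) = -580 + (¼)*(-37 - 6)/7 = -580 + (¼)*(⅐)*(-43) = -580 - 43/28 = -16283/28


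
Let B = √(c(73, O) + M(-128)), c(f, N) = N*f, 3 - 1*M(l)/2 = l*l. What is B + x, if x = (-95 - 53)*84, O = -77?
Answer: -12432 + I*√38383 ≈ -12432.0 + 195.92*I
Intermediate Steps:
M(l) = 6 - 2*l² (M(l) = 6 - 2*l*l = 6 - 2*l²)
x = -12432 (x = -148*84 = -12432)
B = I*√38383 (B = √(-77*73 + (6 - 2*(-128)²)) = √(-5621 + (6 - 2*16384)) = √(-5621 + (6 - 32768)) = √(-5621 - 32762) = √(-38383) = I*√38383 ≈ 195.92*I)
B + x = I*√38383 - 12432 = -12432 + I*√38383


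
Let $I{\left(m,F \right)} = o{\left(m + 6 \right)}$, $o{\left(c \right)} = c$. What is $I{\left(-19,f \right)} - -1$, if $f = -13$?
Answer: $-12$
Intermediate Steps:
$I{\left(m,F \right)} = 6 + m$ ($I{\left(m,F \right)} = m + 6 = 6 + m$)
$I{\left(-19,f \right)} - -1 = \left(6 - 19\right) - -1 = -13 + 1 = -12$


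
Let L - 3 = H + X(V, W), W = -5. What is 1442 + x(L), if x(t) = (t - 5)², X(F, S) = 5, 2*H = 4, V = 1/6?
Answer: 1467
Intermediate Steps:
V = ⅙ ≈ 0.16667
H = 2 (H = (½)*4 = 2)
L = 10 (L = 3 + (2 + 5) = 3 + 7 = 10)
x(t) = (-5 + t)²
1442 + x(L) = 1442 + (-5 + 10)² = 1442 + 5² = 1442 + 25 = 1467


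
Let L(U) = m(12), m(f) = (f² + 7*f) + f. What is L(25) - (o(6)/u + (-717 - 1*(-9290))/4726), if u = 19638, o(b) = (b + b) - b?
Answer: 3684303365/15468198 ≈ 238.19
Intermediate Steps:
m(f) = f² + 8*f
o(b) = b (o(b) = 2*b - b = b)
L(U) = 240 (L(U) = 12*(8 + 12) = 12*20 = 240)
L(25) - (o(6)/u + (-717 - 1*(-9290))/4726) = 240 - (6/19638 + (-717 - 1*(-9290))/4726) = 240 - (6*(1/19638) + (-717 + 9290)*(1/4726)) = 240 - (1/3273 + 8573*(1/4726)) = 240 - (1/3273 + 8573/4726) = 240 - 1*28064155/15468198 = 240 - 28064155/15468198 = 3684303365/15468198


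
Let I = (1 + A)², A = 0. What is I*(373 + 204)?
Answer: 577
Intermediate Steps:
I = 1 (I = (1 + 0)² = 1² = 1)
I*(373 + 204) = 1*(373 + 204) = 1*577 = 577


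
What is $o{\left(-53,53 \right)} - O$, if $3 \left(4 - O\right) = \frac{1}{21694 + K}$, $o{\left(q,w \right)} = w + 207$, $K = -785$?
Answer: $\frac{16058113}{62727} \approx 256.0$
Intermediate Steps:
$o{\left(q,w \right)} = 207 + w$
$O = \frac{250907}{62727}$ ($O = 4 - \frac{1}{3 \left(21694 - 785\right)} = 4 - \frac{1}{3 \cdot 20909} = 4 - \frac{1}{62727} = \frac{250907}{62727} \approx 4.0$)
$o{\left(-53,53 \right)} - O = \left(207 + 53\right) - \frac{250907}{62727} = 260 - \frac{250907}{62727} = \frac{16058113}{62727}$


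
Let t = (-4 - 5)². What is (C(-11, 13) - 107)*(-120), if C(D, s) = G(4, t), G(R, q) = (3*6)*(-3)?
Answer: 19320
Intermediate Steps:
t = 81 (t = (-9)² = 81)
G(R, q) = -54 (G(R, q) = 18*(-3) = -54)
C(D, s) = -54
(C(-11, 13) - 107)*(-120) = (-54 - 107)*(-120) = -161*(-120) = 19320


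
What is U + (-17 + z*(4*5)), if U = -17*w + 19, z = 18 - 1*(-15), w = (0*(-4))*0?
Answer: 662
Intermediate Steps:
w = 0 (w = 0*0 = 0)
z = 33 (z = 18 + 15 = 33)
U = 19 (U = -17*0 + 19 = 0 + 19 = 19)
U + (-17 + z*(4*5)) = 19 + (-17 + 33*(4*5)) = 19 + (-17 + 33*20) = 19 + (-17 + 660) = 19 + 643 = 662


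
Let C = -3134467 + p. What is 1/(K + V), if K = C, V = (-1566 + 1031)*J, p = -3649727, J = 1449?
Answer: -1/7559409 ≈ -1.3229e-7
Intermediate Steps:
V = -775215 (V = (-1566 + 1031)*1449 = -535*1449 = -775215)
C = -6784194 (C = -3134467 - 3649727 = -6784194)
K = -6784194
1/(K + V) = 1/(-6784194 - 775215) = 1/(-7559409) = -1/7559409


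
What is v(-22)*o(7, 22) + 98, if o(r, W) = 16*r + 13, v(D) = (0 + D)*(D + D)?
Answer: 121098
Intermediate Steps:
v(D) = 2*D² (v(D) = D*(2*D) = 2*D²)
o(r, W) = 13 + 16*r
v(-22)*o(7, 22) + 98 = (2*(-22)²)*(13 + 16*7) + 98 = (2*484)*(13 + 112) + 98 = 968*125 + 98 = 121000 + 98 = 121098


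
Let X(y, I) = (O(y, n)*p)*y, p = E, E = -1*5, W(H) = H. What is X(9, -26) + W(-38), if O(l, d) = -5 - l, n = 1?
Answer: 592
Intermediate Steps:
E = -5
p = -5
X(y, I) = y*(25 + 5*y) (X(y, I) = ((-5 - y)*(-5))*y = (25 + 5*y)*y = y*(25 + 5*y))
X(9, -26) + W(-38) = 5*9*(5 + 9) - 38 = 5*9*14 - 38 = 630 - 38 = 592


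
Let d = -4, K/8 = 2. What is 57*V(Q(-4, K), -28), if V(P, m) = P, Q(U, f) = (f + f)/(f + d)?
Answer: 152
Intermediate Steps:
K = 16 (K = 8*2 = 16)
Q(U, f) = 2*f/(-4 + f) (Q(U, f) = (f + f)/(f - 4) = (2*f)/(-4 + f) = 2*f/(-4 + f))
57*V(Q(-4, K), -28) = 57*(2*16/(-4 + 16)) = 57*(2*16/12) = 57*(2*16*(1/12)) = 57*(8/3) = 152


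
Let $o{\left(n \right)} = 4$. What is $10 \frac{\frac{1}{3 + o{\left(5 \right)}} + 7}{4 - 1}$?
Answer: $\frac{500}{21} \approx 23.81$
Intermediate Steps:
$10 \frac{\frac{1}{3 + o{\left(5 \right)}} + 7}{4 - 1} = 10 \frac{\frac{1}{3 + 4} + 7}{4 - 1} = 10 \frac{\frac{1}{7} + 7}{4 + \left(-2 + 1\right)} = 10 \frac{\frac{1}{7} + 7}{4 - 1} = 10 \frac{50}{7 \cdot 3} = 10 \cdot \frac{50}{7} \cdot \frac{1}{3} = 10 \cdot \frac{50}{21} = \frac{500}{21}$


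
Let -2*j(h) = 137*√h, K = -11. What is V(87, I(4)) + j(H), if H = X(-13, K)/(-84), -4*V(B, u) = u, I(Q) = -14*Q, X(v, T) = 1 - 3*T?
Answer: 14 - 137*I*√714/84 ≈ 14.0 - 43.58*I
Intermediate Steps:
V(B, u) = -u/4
H = -17/42 (H = (1 - 3*(-11))/(-84) = (1 + 33)*(-1/84) = 34*(-1/84) = -17/42 ≈ -0.40476)
j(h) = -137*√h/2
V(87, I(4)) + j(H) = -(-7)*4/2 - 137*I*√714/84 = -¼*(-56) - 137*I*√714/84 = 14 - 137*I*√714/84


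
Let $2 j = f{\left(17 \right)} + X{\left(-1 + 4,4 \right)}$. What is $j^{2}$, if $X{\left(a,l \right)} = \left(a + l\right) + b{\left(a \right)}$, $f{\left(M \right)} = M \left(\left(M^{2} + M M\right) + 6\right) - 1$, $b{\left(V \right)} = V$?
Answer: $\frac{98743969}{4} \approx 2.4686 \cdot 10^{7}$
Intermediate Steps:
$f{\left(M \right)} = -1 + M \left(6 + 2 M^{2}\right)$ ($f{\left(M \right)} = M \left(\left(M^{2} + M^{2}\right) + 6\right) - 1 = M \left(2 M^{2} + 6\right) - 1 = M \left(6 + 2 M^{2}\right) - 1 = -1 + M \left(6 + 2 M^{2}\right)$)
$X{\left(a,l \right)} = l + 2 a$ ($X{\left(a,l \right)} = \left(a + l\right) + a = l + 2 a$)
$j = \frac{9937}{2}$ ($j = \frac{\left(-1 + 2 \cdot 17^{3} + 6 \cdot 17\right) + \left(4 + 2 \left(-1 + 4\right)\right)}{2} = \frac{\left(-1 + 2 \cdot 4913 + 102\right) + \left(4 + 2 \cdot 3\right)}{2} = \frac{\left(-1 + 9826 + 102\right) + \left(4 + 6\right)}{2} = \frac{9927 + 10}{2} = \frac{1}{2} \cdot 9937 = \frac{9937}{2} \approx 4968.5$)
$j^{2} = \left(\frac{9937}{2}\right)^{2} = \frac{98743969}{4}$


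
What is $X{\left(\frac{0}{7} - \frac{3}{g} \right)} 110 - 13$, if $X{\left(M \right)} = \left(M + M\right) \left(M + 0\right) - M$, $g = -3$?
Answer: $97$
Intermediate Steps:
$X{\left(M \right)} = - M + 2 M^{2}$ ($X{\left(M \right)} = 2 M M - M = 2 M^{2} - M = - M + 2 M^{2}$)
$X{\left(\frac{0}{7} - \frac{3}{g} \right)} 110 - 13 = \left(\frac{0}{7} - \frac{3}{-3}\right) \left(-1 + 2 \left(\frac{0}{7} - \frac{3}{-3}\right)\right) 110 - 13 = \left(0 \cdot \frac{1}{7} - -1\right) \left(-1 + 2 \left(0 \cdot \frac{1}{7} - -1\right)\right) 110 - 13 = \left(0 + 1\right) \left(-1 + 2 \left(0 + 1\right)\right) 110 - 13 = 1 \left(-1 + 2 \cdot 1\right) 110 - 13 = 1 \left(-1 + 2\right) 110 - 13 = 1 \cdot 1 \cdot 110 - 13 = 1 \cdot 110 - 13 = 110 - 13 = 97$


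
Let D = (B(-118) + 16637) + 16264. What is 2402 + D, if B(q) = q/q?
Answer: 35304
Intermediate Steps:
B(q) = 1
D = 32902 (D = (1 + 16637) + 16264 = 16638 + 16264 = 32902)
2402 + D = 2402 + 32902 = 35304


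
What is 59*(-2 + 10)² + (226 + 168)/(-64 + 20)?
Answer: 82875/22 ≈ 3767.0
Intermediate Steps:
59*(-2 + 10)² + (226 + 168)/(-64 + 20) = 59*8² + 394/(-44) = 59*64 + 394*(-1/44) = 3776 - 197/22 = 82875/22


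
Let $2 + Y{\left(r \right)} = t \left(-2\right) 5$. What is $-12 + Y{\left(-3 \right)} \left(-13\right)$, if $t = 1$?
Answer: $144$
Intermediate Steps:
$Y{\left(r \right)} = -12$ ($Y{\left(r \right)} = -2 + 1 \left(-2\right) 5 = -2 - 10 = -12$)
$-12 + Y{\left(-3 \right)} \left(-13\right) = -12 - -156 = -12 + 156 = 144$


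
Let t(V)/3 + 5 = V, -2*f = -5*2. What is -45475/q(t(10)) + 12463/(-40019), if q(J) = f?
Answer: -363985268/40019 ≈ -9095.3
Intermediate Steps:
f = 5 (f = -(-5)*2/2 = -1/2*(-10) = 5)
t(V) = -15 + 3*V
q(J) = 5
-45475/q(t(10)) + 12463/(-40019) = -45475/5 + 12463/(-40019) = -45475*1/5 + 12463*(-1/40019) = -9095 - 12463/40019 = -363985268/40019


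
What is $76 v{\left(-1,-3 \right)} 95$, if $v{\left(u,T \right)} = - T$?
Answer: $21660$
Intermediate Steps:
$76 v{\left(-1,-3 \right)} 95 = 76 \left(\left(-1\right) \left(-3\right)\right) 95 = 76 \cdot 3 \cdot 95 = 228 \cdot 95 = 21660$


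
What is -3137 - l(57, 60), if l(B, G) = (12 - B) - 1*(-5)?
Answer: -3097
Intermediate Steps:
l(B, G) = 17 - B (l(B, G) = (12 - B) + 5 = 17 - B)
-3137 - l(57, 60) = -3137 - (17 - 1*57) = -3137 - (17 - 57) = -3137 - 1*(-40) = -3137 + 40 = -3097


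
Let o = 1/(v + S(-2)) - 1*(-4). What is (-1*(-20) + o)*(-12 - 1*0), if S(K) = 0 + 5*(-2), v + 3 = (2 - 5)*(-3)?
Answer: -285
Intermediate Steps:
v = 6 (v = -3 + (2 - 5)*(-3) = -3 - 3*(-3) = -3 + 9 = 6)
S(K) = -10 (S(K) = 0 - 10 = -10)
o = 15/4 (o = 1/(6 - 10) - 1*(-4) = 1/(-4) + 4 = -1/4 + 4 = 15/4 ≈ 3.7500)
(-1*(-20) + o)*(-12 - 1*0) = (-1*(-20) + 15/4)*(-12 - 1*0) = (20 + 15/4)*(-12 + 0) = (95/4)*(-12) = -285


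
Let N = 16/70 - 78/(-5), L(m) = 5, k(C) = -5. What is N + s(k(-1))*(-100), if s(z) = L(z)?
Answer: -16946/35 ≈ -484.17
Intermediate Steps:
s(z) = 5
N = 554/35 (N = 16*(1/70) - 78*(-⅕) = 8/35 + 78/5 = 554/35 ≈ 15.829)
N + s(k(-1))*(-100) = 554/35 + 5*(-100) = 554/35 - 500 = -16946/35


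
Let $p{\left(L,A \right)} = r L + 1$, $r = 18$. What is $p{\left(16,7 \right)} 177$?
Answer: $51153$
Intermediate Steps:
$p{\left(L,A \right)} = 1 + 18 L$ ($p{\left(L,A \right)} = 18 L + 1 = 1 + 18 L$)
$p{\left(16,7 \right)} 177 = \left(1 + 18 \cdot 16\right) 177 = \left(1 + 288\right) 177 = 289 \cdot 177 = 51153$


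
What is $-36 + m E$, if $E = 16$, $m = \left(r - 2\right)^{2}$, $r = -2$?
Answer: $220$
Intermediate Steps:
$m = 16$ ($m = \left(-2 - 2\right)^{2} = \left(-4\right)^{2} = 16$)
$-36 + m E = -36 + 16 \cdot 16 = -36 + 256 = 220$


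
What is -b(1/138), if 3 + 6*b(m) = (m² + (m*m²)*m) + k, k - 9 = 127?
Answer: -48235652533/2176043616 ≈ -22.167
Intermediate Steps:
k = 136 (k = 9 + 127 = 136)
b(m) = 133/6 + m²/6 + m⁴/6 (b(m) = -½ + ((m² + (m*m²)*m) + 136)/6 = -½ + ((m² + m³*m) + 136)/6 = -½ + ((m² + m⁴) + 136)/6 = -½ + (136 + m² + m⁴)/6 = -½ + (68/3 + m²/6 + m⁴/6) = 133/6 + m²/6 + m⁴/6)
-b(1/138) = -(133/6 + (1/138)²/6 + (1/138)⁴/6) = -(133/6 + (⅙)*(1/19044) + (⅙)*(1/362673936)) = -(133/6 + 1/114264 + 1/2176043616) = -1*48235652533/2176043616 = -48235652533/2176043616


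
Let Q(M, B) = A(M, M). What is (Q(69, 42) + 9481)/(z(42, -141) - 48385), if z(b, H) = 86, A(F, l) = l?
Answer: -9550/48299 ≈ -0.19773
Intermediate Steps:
Q(M, B) = M
(Q(69, 42) + 9481)/(z(42, -141) - 48385) = (69 + 9481)/(86 - 48385) = 9550/(-48299) = 9550*(-1/48299) = -9550/48299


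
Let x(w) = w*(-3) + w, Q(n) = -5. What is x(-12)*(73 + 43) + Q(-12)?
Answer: 2779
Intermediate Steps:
x(w) = -2*w (x(w) = -3*w + w = -2*w)
x(-12)*(73 + 43) + Q(-12) = (-2*(-12))*(73 + 43) - 5 = 24*116 - 5 = 2784 - 5 = 2779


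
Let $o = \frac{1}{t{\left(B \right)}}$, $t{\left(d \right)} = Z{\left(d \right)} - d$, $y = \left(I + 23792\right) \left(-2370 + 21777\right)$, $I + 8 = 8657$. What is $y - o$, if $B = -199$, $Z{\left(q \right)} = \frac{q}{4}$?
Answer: $\frac{375860744735}{597} \approx 6.2958 \cdot 10^{8}$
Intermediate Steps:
$Z{\left(q \right)} = \frac{q}{4}$ ($Z{\left(q \right)} = q \frac{1}{4} = \frac{q}{4}$)
$I = 8649$ ($I = -8 + 8657 = 8649$)
$y = 629582487$ ($y = \left(8649 + 23792\right) \left(-2370 + 21777\right) = 32441 \cdot 19407 = 629582487$)
$t{\left(d \right)} = - \frac{3 d}{4}$ ($t{\left(d \right)} = \frac{d}{4} - d = - \frac{3 d}{4}$)
$o = \frac{4}{597}$ ($o = \frac{1}{\left(- \frac{3}{4}\right) \left(-199\right)} = \frac{1}{\frac{597}{4}} = \frac{4}{597} \approx 0.0067002$)
$y - o = 629582487 - \frac{4}{597} = \frac{375860744735}{597}$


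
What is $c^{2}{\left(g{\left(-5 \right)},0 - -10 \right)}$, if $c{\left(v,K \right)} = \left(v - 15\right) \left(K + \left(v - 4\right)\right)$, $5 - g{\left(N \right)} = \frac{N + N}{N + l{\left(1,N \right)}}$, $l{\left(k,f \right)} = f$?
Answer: $12100$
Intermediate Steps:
$g{\left(N \right)} = 4$ ($g{\left(N \right)} = 5 - \frac{N + N}{N + N} = 5 - \frac{2 N}{2 N} = 5 - 2 N \frac{1}{2 N} = 5 - 1 = 4$)
$c{\left(v,K \right)} = \left(-15 + v\right) \left(-4 + K + v\right)$ ($c{\left(v,K \right)} = \left(-15 + v\right) \left(K + \left(v - 4\right)\right) = \left(-15 + v\right) \left(K + \left(-4 + v\right)\right) = \left(-15 + v\right) \left(-4 + K + v\right)$)
$c^{2}{\left(g{\left(-5 \right)},0 - -10 \right)} = \left(60 + 4^{2} - 76 - 15 \left(0 - -10\right) + \left(0 - -10\right) 4\right)^{2} = \left(60 + 16 - 76 - 15 \left(0 + 10\right) + \left(0 + 10\right) 4\right)^{2} = \left(60 + 16 - 76 - 150 + 10 \cdot 4\right)^{2} = \left(60 + 16 - 76 - 150 + 40\right)^{2} = \left(-110\right)^{2} = 12100$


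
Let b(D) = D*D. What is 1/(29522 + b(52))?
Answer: 1/32226 ≈ 3.1031e-5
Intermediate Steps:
b(D) = D²
1/(29522 + b(52)) = 1/(29522 + 52²) = 1/(29522 + 2704) = 1/32226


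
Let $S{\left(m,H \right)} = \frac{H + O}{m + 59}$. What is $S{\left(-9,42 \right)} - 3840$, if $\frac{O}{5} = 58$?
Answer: $- \frac{95834}{25} \approx -3833.4$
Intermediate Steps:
$O = 290$ ($O = 5 \cdot 58 = 290$)
$S{\left(m,H \right)} = \frac{290 + H}{59 + m}$ ($S{\left(m,H \right)} = \frac{H + 290}{m + 59} = \frac{290 + H}{59 + m}$)
$S{\left(-9,42 \right)} - 3840 = \frac{290 + 42}{59 - 9} - 3840 = \frac{1}{50} \cdot 332 - 3840 = \frac{166}{25} - 3840 = - \frac{95834}{25}$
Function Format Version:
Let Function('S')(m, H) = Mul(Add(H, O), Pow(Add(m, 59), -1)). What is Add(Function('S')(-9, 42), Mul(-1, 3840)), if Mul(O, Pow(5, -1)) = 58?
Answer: Rational(-95834, 25) ≈ -3833.4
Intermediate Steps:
O = 290 (O = Mul(5, 58) = 290)
Function('S')(m, H) = Mul(Pow(Add(59, m), -1), Add(290, H)) (Function('S')(m, H) = Mul(Add(H, 290), Pow(Add(m, 59), -1)) = Mul(Add(290, H), Pow(Add(59, m), -1)) = Mul(Pow(Add(59, m), -1), Add(290, H)))
Add(Function('S')(-9, 42), Mul(-1, 3840)) = Add(Mul(Pow(Add(59, -9), -1), Add(290, 42)), Mul(-1, 3840)) = Add(Mul(Pow(50, -1), 332), -3840) = Add(Mul(Rational(1, 50), 332), -3840) = Add(Rational(166, 25), -3840) = Rational(-95834, 25)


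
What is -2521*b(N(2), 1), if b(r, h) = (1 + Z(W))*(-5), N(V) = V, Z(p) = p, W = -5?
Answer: -50420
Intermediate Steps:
b(r, h) = 20 (b(r, h) = (1 - 5)*(-5) = -4*(-5) = 20)
-2521*b(N(2), 1) = -2521*20 = -50420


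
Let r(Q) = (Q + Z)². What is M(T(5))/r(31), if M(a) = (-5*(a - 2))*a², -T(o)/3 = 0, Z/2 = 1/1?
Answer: 0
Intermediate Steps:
Z = 2 (Z = 2/1 = 2*1 = 2)
T(o) = 0 (T(o) = -3*0 = 0)
r(Q) = (2 + Q)² (r(Q) = (Q + 2)² = (2 + Q)²)
M(a) = a²*(10 - 5*a) (M(a) = (-5*(-2 + a))*a² = (10 - 5*a)*a² = a²*(10 - 5*a))
M(T(5))/r(31) = (5*0²*(2 - 1*0))/((2 + 31)²) = (5*0*(2 + 0))/(33²) = (5*0*2)/1089 = 0*(1/1089) = 0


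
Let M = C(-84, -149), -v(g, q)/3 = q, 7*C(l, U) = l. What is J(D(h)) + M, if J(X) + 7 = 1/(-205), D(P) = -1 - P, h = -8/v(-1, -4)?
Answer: -3896/205 ≈ -19.005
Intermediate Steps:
C(l, U) = l/7
v(g, q) = -3*q
M = -12 (M = (1/7)*(-84) = -12)
h = -2/3 (h = -8/((-3*(-4))) = -8/12 = -8*1/12 = -2/3 ≈ -0.66667)
J(X) = -1436/205 (J(X) = -7 + 1/(-205) = -7 - 1/205 = -1436/205)
J(D(h)) + M = -1436/205 - 12 = -3896/205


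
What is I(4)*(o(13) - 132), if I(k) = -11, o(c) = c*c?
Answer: -407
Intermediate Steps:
o(c) = c²
I(4)*(o(13) - 132) = -11*(13² - 132) = -11*(169 - 132) = -11*37 = -407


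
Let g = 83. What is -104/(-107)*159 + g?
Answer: 25417/107 ≈ 237.54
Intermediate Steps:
-104/(-107)*159 + g = -104/(-107)*159 + 83 = -104*(-1/107)*159 + 83 = (104/107)*159 + 83 = 16536/107 + 83 = 25417/107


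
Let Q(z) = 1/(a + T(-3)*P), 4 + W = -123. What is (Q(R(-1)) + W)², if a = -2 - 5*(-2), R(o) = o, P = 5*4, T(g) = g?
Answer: 43626025/2704 ≈ 16134.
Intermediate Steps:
P = 20
W = -127 (W = -4 - 123 = -127)
a = 8 (a = -2 + 10 = 8)
Q(z) = -1/52 (Q(z) = 1/(8 - 3*20) = 1/(8 - 60) = 1/(-52) = -1/52)
(Q(R(-1)) + W)² = (-1/52 - 127)² = (-6605/52)² = 43626025/2704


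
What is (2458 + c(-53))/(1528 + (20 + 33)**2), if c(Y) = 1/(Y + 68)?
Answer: 36871/65055 ≈ 0.56677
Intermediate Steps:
c(Y) = 1/(68 + Y)
(2458 + c(-53))/(1528 + (20 + 33)**2) = (2458 + 1/(68 - 53))/(1528 + (20 + 33)**2) = (2458 + 1/15)/(1528 + 53**2) = (2458 + 1/15)/(1528 + 2809) = (36871/15)/4337 = (36871/15)*(1/4337) = 36871/65055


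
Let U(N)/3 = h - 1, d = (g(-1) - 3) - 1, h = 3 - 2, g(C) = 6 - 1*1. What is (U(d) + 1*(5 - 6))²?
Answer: 1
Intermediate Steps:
g(C) = 5 (g(C) = 6 - 1 = 5)
h = 1
d = 1 (d = (5 - 3) - 1 = 2 - 1 = 1)
U(N) = 0 (U(N) = 3*(1 - 1) = 3*0 = 0)
(U(d) + 1*(5 - 6))² = (0 + 1*(5 - 6))² = (0 + 1*(-1))² = (0 - 1)² = (-1)² = 1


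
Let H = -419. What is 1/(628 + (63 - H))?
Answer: 1/1110 ≈ 0.00090090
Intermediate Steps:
1/(628 + (63 - H)) = 1/(628 + (63 - 1*(-419))) = 1/(628 + (63 + 419)) = 1/(628 + 482) = 1/1110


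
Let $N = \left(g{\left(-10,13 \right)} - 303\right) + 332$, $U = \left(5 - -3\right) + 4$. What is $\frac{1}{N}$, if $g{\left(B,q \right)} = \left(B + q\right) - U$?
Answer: $\frac{1}{20} \approx 0.05$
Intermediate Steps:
$U = 12$ ($U = \left(5 + 3\right) + 4 = 8 + 4 = 12$)
$g{\left(B,q \right)} = -12 + B + q$ ($g{\left(B,q \right)} = \left(B + q\right) - 12 = -12 + B + q$)
$N = 20$ ($N = \left(\left(-12 - 10 + 13\right) - 303\right) + 332 = \left(-9 - 303\right) + 332 = -312 + 332 = 20$)
$\frac{1}{N} = \frac{1}{20}$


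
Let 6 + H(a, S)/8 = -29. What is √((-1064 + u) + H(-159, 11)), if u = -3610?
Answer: I*√4954 ≈ 70.385*I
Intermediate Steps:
H(a, S) = -280 (H(a, S) = -48 + 8*(-29) = -48 - 232 = -280)
√((-1064 + u) + H(-159, 11)) = √((-1064 - 3610) - 280) = √(-4674 - 280) = √(-4954) = I*√4954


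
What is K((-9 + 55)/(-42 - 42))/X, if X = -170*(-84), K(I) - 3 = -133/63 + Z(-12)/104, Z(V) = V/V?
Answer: 841/13366080 ≈ 6.2921e-5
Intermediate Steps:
Z(V) = 1
K(I) = 841/936 (K(I) = 3 + (-133/63 + 1/104) = 3 + (-133*1/63 + 1*(1/104)) = 3 + (-19/9 + 1/104) = 3 - 1967/936 = 841/936)
X = 14280
K((-9 + 55)/(-42 - 42))/X = (841/936)/14280 = (841/936)*(1/14280) = 841/13366080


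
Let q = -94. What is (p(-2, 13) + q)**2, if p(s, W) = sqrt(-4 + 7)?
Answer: (94 - sqrt(3))**2 ≈ 8513.4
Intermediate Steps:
p(s, W) = sqrt(3)
(p(-2, 13) + q)**2 = (sqrt(3) - 94)**2 = (-94 + sqrt(3))**2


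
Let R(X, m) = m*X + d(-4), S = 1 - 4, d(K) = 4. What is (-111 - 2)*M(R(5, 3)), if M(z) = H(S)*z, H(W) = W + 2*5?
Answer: -15029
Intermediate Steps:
S = -3
H(W) = 10 + W (H(W) = W + 10 = 10 + W)
R(X, m) = 4 + X*m (R(X, m) = m*X + 4 = X*m + 4 = 4 + X*m)
M(z) = 7*z (M(z) = (10 - 3)*z = 7*z)
(-111 - 2)*M(R(5, 3)) = (-111 - 2)*(7*(4 + 5*3)) = -791*(4 + 15) = -791*19 = -113*133 = -15029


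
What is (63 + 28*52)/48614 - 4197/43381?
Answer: -138137219/2108923934 ≈ -0.065501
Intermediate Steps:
(63 + 28*52)/48614 - 4197/43381 = (63 + 1456)*(1/48614) - 4197*1/43381 = 1519*(1/48614) - 4197/43381 = 1519/48614 - 4197/43381 = -138137219/2108923934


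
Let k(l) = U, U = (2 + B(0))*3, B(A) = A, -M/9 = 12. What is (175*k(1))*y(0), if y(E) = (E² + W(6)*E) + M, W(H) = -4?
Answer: -113400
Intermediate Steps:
M = -108 (M = -9*12 = -108)
y(E) = -108 + E² - 4*E (y(E) = (E² - 4*E) - 108 = -108 + E² - 4*E)
U = 6 (U = (2 + 0)*3 = 2*3 = 6)
k(l) = 6
(175*k(1))*y(0) = (175*6)*(-108 + 0² - 4*0) = 1050*(-108 + 0 + 0) = 1050*(-108) = -113400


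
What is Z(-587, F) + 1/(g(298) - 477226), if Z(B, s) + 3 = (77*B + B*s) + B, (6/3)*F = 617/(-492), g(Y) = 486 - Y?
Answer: -10660415174735/234702696 ≈ -45421.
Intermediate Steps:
F = -617/984 (F = (617/(-492))/2 = (617*(-1/492))/2 = (1/2)*(-617/492) = -617/984 ≈ -0.62703)
Z(B, s) = -3 + 78*B + B*s (Z(B, s) = -3 + ((77*B + B*s) + B) = -3 + (78*B + B*s) = -3 + 78*B + B*s)
Z(-587, F) + 1/(g(298) - 477226) = (-3 + 78*(-587) - 587*(-617/984)) + 1/((486 - 1*298) - 477226) = (-3 - 45786 + 362179/984) + 1/((486 - 298) - 477226) = -44694197/984 + 1/(188 - 477226) = -44694197/984 + 1/(-477038) = -44694197/984 - 1/477038 = -10660415174735/234702696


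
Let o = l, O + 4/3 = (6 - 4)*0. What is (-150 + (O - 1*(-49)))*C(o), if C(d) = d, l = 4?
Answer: -1228/3 ≈ -409.33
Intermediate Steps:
O = -4/3 (O = -4/3 + (6 - 4)*0 = -4/3 + 2*0 = -4/3 + 0 = -4/3 ≈ -1.3333)
o = 4
(-150 + (O - 1*(-49)))*C(o) = (-150 + (-4/3 - 1*(-49)))*4 = (-150 + (-4/3 + 49))*4 = (-150 + 143/3)*4 = -307/3*4 = -1228/3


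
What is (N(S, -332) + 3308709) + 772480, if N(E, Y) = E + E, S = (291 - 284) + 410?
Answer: 4082023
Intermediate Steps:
S = 417 (S = 7 + 410 = 417)
N(E, Y) = 2*E
(N(S, -332) + 3308709) + 772480 = (2*417 + 3308709) + 772480 = (834 + 3308709) + 772480 = 3309543 + 772480 = 4082023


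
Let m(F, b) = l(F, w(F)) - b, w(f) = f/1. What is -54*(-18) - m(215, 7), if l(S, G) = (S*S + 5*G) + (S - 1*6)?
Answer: -46530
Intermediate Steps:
w(f) = f (w(f) = f*1 = f)
l(S, G) = -6 + S + S² + 5*G (l(S, G) = (S² + 5*G) + (S - 6) = (S² + 5*G) + (-6 + S) = -6 + S + S² + 5*G)
m(F, b) = -6 + F² - b + 6*F (m(F, b) = (-6 + F + F² + 5*F) - b = (-6 + F² + 6*F) - b = -6 + F² - b + 6*F)
-54*(-18) - m(215, 7) = -54*(-18) - (-6 + 215² - 1*7 + 6*215) = 972 - (-6 + 46225 - 7 + 1290) = 972 - 1*47502 = 972 - 47502 = -46530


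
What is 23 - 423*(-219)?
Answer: 92660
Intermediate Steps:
23 - 423*(-219) = 23 + 92637 = 92660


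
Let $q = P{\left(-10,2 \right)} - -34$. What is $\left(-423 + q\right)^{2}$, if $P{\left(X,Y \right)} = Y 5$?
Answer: $143641$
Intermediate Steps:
$P{\left(X,Y \right)} = 5 Y$
$q = 44$ ($q = 5 \cdot 2 - -34 = 10 + 34 = 44$)
$\left(-423 + q\right)^{2} = \left(-423 + 44\right)^{2} = \left(-379\right)^{2} = 143641$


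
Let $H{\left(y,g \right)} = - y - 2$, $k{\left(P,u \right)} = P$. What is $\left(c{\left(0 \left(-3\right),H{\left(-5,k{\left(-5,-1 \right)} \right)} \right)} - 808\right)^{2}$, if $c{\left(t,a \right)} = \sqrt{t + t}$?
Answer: $652864$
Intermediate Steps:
$H{\left(y,g \right)} = -2 - y$
$c{\left(t,a \right)} = \sqrt{2} \sqrt{t}$ ($c{\left(t,a \right)} = \sqrt{2 t} = \sqrt{2} \sqrt{t}$)
$\left(c{\left(0 \left(-3\right),H{\left(-5,k{\left(-5,-1 \right)} \right)} \right)} - 808\right)^{2} = \left(\sqrt{2} \sqrt{0 \left(-3\right)} - 808\right)^{2} = \left(\sqrt{2} \sqrt{0} - 808\right)^{2} = \left(\sqrt{2} \cdot 0 - 808\right)^{2} = \left(0 - 808\right)^{2} = \left(-808\right)^{2} = 652864$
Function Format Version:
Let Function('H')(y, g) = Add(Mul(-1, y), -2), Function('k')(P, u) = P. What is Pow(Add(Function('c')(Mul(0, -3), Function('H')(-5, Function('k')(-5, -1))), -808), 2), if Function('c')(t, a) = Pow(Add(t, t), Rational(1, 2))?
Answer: 652864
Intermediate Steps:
Function('H')(y, g) = Add(-2, Mul(-1, y))
Function('c')(t, a) = Mul(Pow(2, Rational(1, 2)), Pow(t, Rational(1, 2))) (Function('c')(t, a) = Pow(Mul(2, t), Rational(1, 2)) = Mul(Pow(2, Rational(1, 2)), Pow(t, Rational(1, 2))))
Pow(Add(Function('c')(Mul(0, -3), Function('H')(-5, Function('k')(-5, -1))), -808), 2) = Pow(Add(Mul(Pow(2, Rational(1, 2)), Pow(Mul(0, -3), Rational(1, 2))), -808), 2) = Pow(Add(Mul(Pow(2, Rational(1, 2)), Pow(0, Rational(1, 2))), -808), 2) = Pow(Add(Mul(Pow(2, Rational(1, 2)), 0), -808), 2) = Pow(Add(0, -808), 2) = Pow(-808, 2) = 652864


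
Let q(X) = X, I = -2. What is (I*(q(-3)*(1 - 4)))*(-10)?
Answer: 180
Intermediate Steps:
(I*(q(-3)*(1 - 4)))*(-10) = -(-6)*(1 - 4)*(-10) = -(-6)*(-3)*(-10) = -2*9*(-10) = -18*(-10) = 180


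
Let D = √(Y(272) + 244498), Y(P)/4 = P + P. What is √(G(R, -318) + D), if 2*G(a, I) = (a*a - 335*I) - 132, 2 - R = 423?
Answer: √(567278 + 4*√246674)/2 ≈ 377.25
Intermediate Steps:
Y(P) = 8*P (Y(P) = 4*(P + P) = 4*(2*P) = 8*P)
R = -421 (R = 2 - 1*423 = 2 - 423 = -421)
D = √246674 (D = √(8*272 + 244498) = √(2176 + 244498) = √246674 ≈ 496.66)
G(a, I) = -66 + a²/2 - 335*I/2 (G(a, I) = ((a*a - 335*I) - 132)/2 = ((a² - 335*I) - 132)/2 = (-132 + a² - 335*I)/2 = -66 + a²/2 - 335*I/2)
√(G(R, -318) + D) = √((-66 + (½)*(-421)² - 335/2*(-318)) + √246674) = √((-66 + (½)*177241 + 53265) + √246674) = √((-66 + 177241/2 + 53265) + √246674) = √(283639/2 + √246674)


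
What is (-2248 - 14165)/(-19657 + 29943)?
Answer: -16413/10286 ≈ -1.5957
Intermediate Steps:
(-2248 - 14165)/(-19657 + 29943) = -16413/10286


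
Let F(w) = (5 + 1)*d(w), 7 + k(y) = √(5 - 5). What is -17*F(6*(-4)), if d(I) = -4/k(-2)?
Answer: -408/7 ≈ -58.286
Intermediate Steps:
k(y) = -7 (k(y) = -7 + √(5 - 5) = -7 + √0 = -7 + 0 = -7)
d(I) = 4/7 (d(I) = -4/(-7) = -4*(-⅐) = 4/7)
F(w) = 24/7 (F(w) = (5 + 1)*(4/7) = 6*(4/7) = 24/7)
-17*F(6*(-4)) = -17*24/7 = -408/7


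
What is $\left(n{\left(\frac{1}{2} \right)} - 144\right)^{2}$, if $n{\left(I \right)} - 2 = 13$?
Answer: $16641$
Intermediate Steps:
$n{\left(I \right)} = 15$ ($n{\left(I \right)} = 2 + 13 = 15$)
$\left(n{\left(\frac{1}{2} \right)} - 144\right)^{2} = \left(15 - 144\right)^{2} = \left(-129\right)^{2} = 16641$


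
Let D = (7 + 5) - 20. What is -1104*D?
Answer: 8832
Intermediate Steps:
D = -8 (D = 12 - 20 = -8)
-1104*D = -1104*(-8) = 8832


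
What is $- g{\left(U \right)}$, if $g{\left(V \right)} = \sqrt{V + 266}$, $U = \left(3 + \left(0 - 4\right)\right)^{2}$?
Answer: $- \sqrt{267} \approx -16.34$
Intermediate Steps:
$U = 1$ ($U = \left(3 + \left(0 - 4\right)\right)^{2} = \left(3 - 4\right)^{2} = \left(-1\right)^{2} = 1$)
$g{\left(V \right)} = \sqrt{266 + V}$
$- g{\left(U \right)} = - \sqrt{266 + 1} = - \sqrt{267}$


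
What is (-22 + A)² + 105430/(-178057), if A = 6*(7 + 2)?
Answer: 182224938/178057 ≈ 1023.4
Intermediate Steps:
A = 54 (A = 6*9 = 54)
(-22 + A)² + 105430/(-178057) = (-22 + 54)² + 105430/(-178057) = 32² + 105430*(-1/178057) = 1024 - 105430/178057 = 182224938/178057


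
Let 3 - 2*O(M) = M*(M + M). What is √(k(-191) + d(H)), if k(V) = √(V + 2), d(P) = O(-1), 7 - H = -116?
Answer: √(2 + 12*I*√21)/2 ≈ 2.6699 + 2.5746*I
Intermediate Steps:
H = 123 (H = 7 - 1*(-116) = 7 + 116 = 123)
O(M) = 3/2 - M² (O(M) = 3/2 - M*(M + M)/2 = 3/2 - M*2*M/2 = 3/2 - M²)
d(P) = ½ (d(P) = 3/2 - 1*(-1)² = 3/2 - 1*1 = 3/2 - 1 = ½)
k(V) = √(2 + V)
√(k(-191) + d(H)) = √(√(2 - 191) + ½) = √(√(-189) + ½) = √(3*I*√21 + ½) = √(½ + 3*I*√21)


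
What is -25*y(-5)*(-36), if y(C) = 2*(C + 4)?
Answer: -1800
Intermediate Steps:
y(C) = 8 + 2*C (y(C) = 2*(4 + C) = 8 + 2*C)
-25*y(-5)*(-36) = -25*(8 + 2*(-5))*(-36) = -25*(8 - 10)*(-36) = -25*(-2)*(-36) = 50*(-36) = -1800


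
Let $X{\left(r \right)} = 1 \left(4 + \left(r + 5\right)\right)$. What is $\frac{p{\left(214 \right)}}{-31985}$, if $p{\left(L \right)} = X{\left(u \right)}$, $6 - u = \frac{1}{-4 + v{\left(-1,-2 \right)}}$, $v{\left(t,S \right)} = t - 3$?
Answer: $- \frac{121}{255880} \approx -0.00047288$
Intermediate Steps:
$v{\left(t,S \right)} = -3 + t$
$u = \frac{49}{8}$ ($u = 6 - \frac{1}{-4 - 4} = 6 - \frac{1}{-8} = 6 - - \frac{1}{8} = 6 + \frac{1}{8} = \frac{49}{8} \approx 6.125$)
$X{\left(r \right)} = 9 + r$ ($X{\left(r \right)} = 1 \left(4 + \left(5 + r\right)\right) = 1 \left(9 + r\right) = 9 + r$)
$p{\left(L \right)} = \frac{121}{8}$ ($p{\left(L \right)} = 9 + \frac{49}{8} = \frac{121}{8}$)
$\frac{p{\left(214 \right)}}{-31985} = \frac{121}{8 \left(-31985\right)} = \frac{121}{8} \left(- \frac{1}{31985}\right) = - \frac{121}{255880}$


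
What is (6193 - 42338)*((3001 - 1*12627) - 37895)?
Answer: 1717646545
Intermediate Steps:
(6193 - 42338)*((3001 - 1*12627) - 37895) = -36145*((3001 - 12627) - 37895) = -36145*(-9626 - 37895) = -36145*(-47521) = 1717646545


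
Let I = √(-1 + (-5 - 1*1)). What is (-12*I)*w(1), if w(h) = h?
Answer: -12*I*√7 ≈ -31.749*I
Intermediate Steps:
I = I*√7 (I = √(-1 + (-5 - 1)) = √(-1 - 6) = √(-7) = I*√7 ≈ 2.6458*I)
(-12*I)*w(1) = -12*I*√7*1 = -12*I*√7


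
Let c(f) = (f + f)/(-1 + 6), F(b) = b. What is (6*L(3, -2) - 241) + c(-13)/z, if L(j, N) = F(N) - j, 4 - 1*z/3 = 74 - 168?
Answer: -199198/735 ≈ -271.02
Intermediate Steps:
z = 294 (z = 12 - 3*(74 - 168) = 12 - 3*(-94) = 12 + 282 = 294)
L(j, N) = N - j
c(f) = 2*f/5 (c(f) = (2*f)/5 = (2*f)*(1/5) = 2*f/5)
(6*L(3, -2) - 241) + c(-13)/z = (6*(-2 - 1*3) - 241) + ((2/5)*(-13))/294 = (6*(-2 - 3) - 241) - 26/5*1/294 = (6*(-5) - 241) - 13/735 = (-30 - 241) - 13/735 = -271 - 13/735 = -199198/735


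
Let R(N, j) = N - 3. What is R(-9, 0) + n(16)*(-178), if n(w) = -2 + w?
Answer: -2504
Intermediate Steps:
R(N, j) = -3 + N
R(-9, 0) + n(16)*(-178) = (-3 - 9) + (-2 + 16)*(-178) = -12 + 14*(-178) = -12 - 2492 = -2504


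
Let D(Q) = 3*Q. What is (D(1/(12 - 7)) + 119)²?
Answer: 357604/25 ≈ 14304.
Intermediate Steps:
(D(1/(12 - 7)) + 119)² = (3/(12 - 7) + 119)² = (3/5 + 119)² = (3*(⅕) + 119)² = (⅗ + 119)² = (598/5)² = 357604/25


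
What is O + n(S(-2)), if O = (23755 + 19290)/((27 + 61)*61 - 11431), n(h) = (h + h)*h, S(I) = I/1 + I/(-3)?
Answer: -64463/18189 ≈ -3.5441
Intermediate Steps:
S(I) = 2*I/3 (S(I) = I*1 + I*(-⅓) = I - I/3 = 2*I/3)
n(h) = 2*h² (n(h) = (2*h)*h = 2*h²)
O = -43045/6063 (O = 43045/(88*61 - 11431) = 43045/(5368 - 11431) = 43045/(-6063) = 43045*(-1/6063) = -43045/6063 ≈ -7.0996)
O + n(S(-2)) = -43045/6063 + 2*((⅔)*(-2))² = -43045/6063 + 2*(-4/3)² = -43045/6063 + 2*(16/9) = -43045/6063 + 32/9 = -64463/18189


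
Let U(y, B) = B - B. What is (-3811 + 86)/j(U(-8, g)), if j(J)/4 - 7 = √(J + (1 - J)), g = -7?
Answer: -3725/32 ≈ -116.41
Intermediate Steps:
U(y, B) = 0
j(J) = 32 (j(J) = 28 + 4*√(J + (1 - J)) = 28 + 4*√1 = 28 + 4*1 = 28 + 4 = 32)
(-3811 + 86)/j(U(-8, g)) = (-3811 + 86)/32 = -3725*1/32 = -3725/32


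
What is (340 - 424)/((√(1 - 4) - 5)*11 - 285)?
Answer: 28560/115963 + 924*I*√3/115963 ≈ 0.24629 + 0.013801*I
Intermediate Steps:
(340 - 424)/((√(1 - 4) - 5)*11 - 285) = -84/((√(-3) - 5)*11 - 285) = -84/((I*√3 - 5)*11 - 285) = -84/((-5 + I*√3)*11 - 285) = -84/((-55 + 11*I*√3) - 285) = -84/(-340 + 11*I*√3)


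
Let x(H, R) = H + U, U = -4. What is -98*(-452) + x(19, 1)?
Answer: 44311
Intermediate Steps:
x(H, R) = -4 + H (x(H, R) = H - 4 = -4 + H)
-98*(-452) + x(19, 1) = -98*(-452) + (-4 + 19) = 44296 + 15 = 44311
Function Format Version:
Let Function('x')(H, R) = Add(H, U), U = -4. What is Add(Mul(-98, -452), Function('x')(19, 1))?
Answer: 44311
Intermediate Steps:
Function('x')(H, R) = Add(-4, H) (Function('x')(H, R) = Add(H, -4) = Add(-4, H))
Add(Mul(-98, -452), Function('x')(19, 1)) = Add(Mul(-98, -452), Add(-4, 19)) = Add(44296, 15) = 44311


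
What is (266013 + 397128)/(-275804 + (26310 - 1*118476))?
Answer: -663141/367970 ≈ -1.8022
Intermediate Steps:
(266013 + 397128)/(-275804 + (26310 - 1*118476)) = 663141/(-275804 + (26310 - 118476)) = 663141/(-275804 - 92166) = 663141/(-367970) = 663141*(-1/367970) = -663141/367970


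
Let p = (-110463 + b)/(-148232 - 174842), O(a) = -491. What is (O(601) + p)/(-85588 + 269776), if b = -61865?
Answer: -26409501/9917725652 ≈ -0.0026629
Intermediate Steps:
p = 86164/161537 (p = (-110463 - 61865)/(-148232 - 174842) = -172328/(-323074) = -172328*(-1/323074) = 86164/161537 ≈ 0.53340)
(O(601) + p)/(-85588 + 269776) = (-491 + 86164/161537)/(-85588 + 269776) = -79228503/161537/184188 = -79228503/161537*1/184188 = -26409501/9917725652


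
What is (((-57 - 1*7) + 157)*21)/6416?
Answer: 1953/6416 ≈ 0.30440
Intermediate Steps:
(((-57 - 1*7) + 157)*21)/6416 = (((-57 - 7) + 157)*21)*(1/6416) = ((-64 + 157)*21)*(1/6416) = (93*21)*(1/6416) = 1953*(1/6416) = 1953/6416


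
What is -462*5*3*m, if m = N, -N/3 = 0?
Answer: 0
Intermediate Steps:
N = 0 (N = -3*0 = 0)
m = 0
-462*5*3*m = -462*5*3*0 = -6930*0 = -462*0 = 0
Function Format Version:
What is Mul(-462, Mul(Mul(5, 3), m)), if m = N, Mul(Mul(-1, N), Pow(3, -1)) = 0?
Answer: 0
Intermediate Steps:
N = 0 (N = Mul(-3, 0) = 0)
m = 0
Mul(-462, Mul(Mul(5, 3), m)) = Mul(-462, Mul(Mul(5, 3), 0)) = Mul(-462, Mul(15, 0)) = Mul(-462, 0) = 0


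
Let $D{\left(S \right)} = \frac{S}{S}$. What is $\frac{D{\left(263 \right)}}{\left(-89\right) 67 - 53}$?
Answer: $- \frac{1}{6016} \approx -0.00016622$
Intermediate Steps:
$D{\left(S \right)} = 1$
$\frac{D{\left(263 \right)}}{\left(-89\right) 67 - 53} = 1 \frac{1}{\left(-89\right) 67 - 53} = 1 \frac{1}{-5963 - 53} = 1 \frac{1}{-6016} = 1 \left(- \frac{1}{6016}\right) = - \frac{1}{6016}$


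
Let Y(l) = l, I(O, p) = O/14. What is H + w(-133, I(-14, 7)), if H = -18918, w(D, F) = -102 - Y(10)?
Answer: -19030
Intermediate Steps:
I(O, p) = O/14 (I(O, p) = O*(1/14) = O/14)
w(D, F) = -112 (w(D, F) = -102 - 1*10 = -102 - 10 = -112)
H + w(-133, I(-14, 7)) = -18918 - 112 = -19030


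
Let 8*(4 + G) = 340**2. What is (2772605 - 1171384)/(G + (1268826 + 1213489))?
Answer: 1601221/2496761 ≈ 0.64132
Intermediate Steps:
G = 14446 (G = -4 + (1/8)*340**2 = -4 + (1/8)*115600 = -4 + 14450 = 14446)
(2772605 - 1171384)/(G + (1268826 + 1213489)) = (2772605 - 1171384)/(14446 + (1268826 + 1213489)) = 1601221/(14446 + 2482315) = 1601221/2496761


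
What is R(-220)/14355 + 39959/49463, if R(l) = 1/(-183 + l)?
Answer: 231165362872/286146670095 ≈ 0.80786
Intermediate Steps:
R(-220)/14355 + 39959/49463 = 1/(-183 - 220*14355) + 39959/49463 = (1/14355)/(-403) + 39959*(1/49463) = -1/403*1/14355 + 39959/49463 = -1/5785065 + 39959/49463 = 231165362872/286146670095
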